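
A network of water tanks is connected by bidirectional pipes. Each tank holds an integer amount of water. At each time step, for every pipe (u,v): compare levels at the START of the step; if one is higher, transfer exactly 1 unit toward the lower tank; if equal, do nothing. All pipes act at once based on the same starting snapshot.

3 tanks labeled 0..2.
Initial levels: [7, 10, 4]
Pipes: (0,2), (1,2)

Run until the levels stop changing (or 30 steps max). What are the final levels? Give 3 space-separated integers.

Step 1: flows [0->2,1->2] -> levels [6 9 6]
Step 2: flows [0=2,1->2] -> levels [6 8 7]
Step 3: flows [2->0,1->2] -> levels [7 7 7]
Step 4: flows [0=2,1=2] -> levels [7 7 7]
  -> stable (no change)

Answer: 7 7 7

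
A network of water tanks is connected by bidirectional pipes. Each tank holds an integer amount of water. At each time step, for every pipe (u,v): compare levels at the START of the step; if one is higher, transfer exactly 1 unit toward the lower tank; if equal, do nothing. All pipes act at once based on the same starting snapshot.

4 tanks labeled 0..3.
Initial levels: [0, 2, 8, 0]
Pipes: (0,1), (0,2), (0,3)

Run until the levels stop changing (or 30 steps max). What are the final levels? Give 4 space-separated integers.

Answer: 1 3 3 3

Derivation:
Step 1: flows [1->0,2->0,0=3] -> levels [2 1 7 0]
Step 2: flows [0->1,2->0,0->3] -> levels [1 2 6 1]
Step 3: flows [1->0,2->0,0=3] -> levels [3 1 5 1]
Step 4: flows [0->1,2->0,0->3] -> levels [2 2 4 2]
Step 5: flows [0=1,2->0,0=3] -> levels [3 2 3 2]
Step 6: flows [0->1,0=2,0->3] -> levels [1 3 3 3]
Step 7: flows [1->0,2->0,3->0] -> levels [4 2 2 2]
Step 8: flows [0->1,0->2,0->3] -> levels [1 3 3 3]
  -> period-2 cycle: step 8 state = step 6 state; never stabilizes
  -> state at step 30: (30-6) mod 2 = 0, same as step 6 -> [1 3 3 3]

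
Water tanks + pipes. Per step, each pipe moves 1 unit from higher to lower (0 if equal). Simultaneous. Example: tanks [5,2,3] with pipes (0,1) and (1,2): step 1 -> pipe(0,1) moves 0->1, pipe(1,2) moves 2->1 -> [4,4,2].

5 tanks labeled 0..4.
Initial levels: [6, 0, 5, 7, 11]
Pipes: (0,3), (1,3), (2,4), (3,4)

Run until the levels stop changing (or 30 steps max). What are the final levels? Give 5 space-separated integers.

Step 1: flows [3->0,3->1,4->2,4->3] -> levels [7 1 6 6 9]
Step 2: flows [0->3,3->1,4->2,4->3] -> levels [6 2 7 7 7]
Step 3: flows [3->0,3->1,2=4,3=4] -> levels [7 3 7 5 7]
Step 4: flows [0->3,3->1,2=4,4->3] -> levels [6 4 7 6 6]
Step 5: flows [0=3,3->1,2->4,3=4] -> levels [6 5 6 5 7]
Step 6: flows [0->3,1=3,4->2,4->3] -> levels [5 5 7 7 5]
Step 7: flows [3->0,3->1,2->4,3->4] -> levels [6 6 6 4 7]
Step 8: flows [0->3,1->3,4->2,4->3] -> levels [5 5 7 7 5]
  -> period-2 cycle: step 8 state = step 6 state; never stabilizes
  -> state at step 30: (30-6) mod 2 = 0, same as step 6 -> [5 5 7 7 5]

Answer: 5 5 7 7 5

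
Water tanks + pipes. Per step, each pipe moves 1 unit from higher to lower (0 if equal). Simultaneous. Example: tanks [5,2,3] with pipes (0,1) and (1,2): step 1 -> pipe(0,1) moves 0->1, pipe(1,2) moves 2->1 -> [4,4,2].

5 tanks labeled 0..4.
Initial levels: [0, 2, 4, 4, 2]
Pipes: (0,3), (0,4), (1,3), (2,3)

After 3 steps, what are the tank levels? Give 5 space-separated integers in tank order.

Step 1: flows [3->0,4->0,3->1,2=3] -> levels [2 3 4 2 1]
Step 2: flows [0=3,0->4,1->3,2->3] -> levels [1 2 3 4 2]
Step 3: flows [3->0,4->0,3->1,3->2] -> levels [3 3 4 1 1]

Answer: 3 3 4 1 1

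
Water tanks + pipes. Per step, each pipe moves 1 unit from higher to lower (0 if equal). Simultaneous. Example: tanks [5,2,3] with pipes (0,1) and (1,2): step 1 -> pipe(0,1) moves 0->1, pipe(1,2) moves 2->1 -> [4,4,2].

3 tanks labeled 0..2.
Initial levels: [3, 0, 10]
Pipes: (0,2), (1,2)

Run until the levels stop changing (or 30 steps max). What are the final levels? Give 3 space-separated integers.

Step 1: flows [2->0,2->1] -> levels [4 1 8]
Step 2: flows [2->0,2->1] -> levels [5 2 6]
Step 3: flows [2->0,2->1] -> levels [6 3 4]
Step 4: flows [0->2,2->1] -> levels [5 4 4]
Step 5: flows [0->2,1=2] -> levels [4 4 5]
Step 6: flows [2->0,2->1] -> levels [5 5 3]
Step 7: flows [0->2,1->2] -> levels [4 4 5]
  -> period-2 cycle: step 7 state = step 5 state; never stabilizes
  -> state at step 30: (30-5) mod 2 = 1, same as step 6 -> [5 5 3]

Answer: 5 5 3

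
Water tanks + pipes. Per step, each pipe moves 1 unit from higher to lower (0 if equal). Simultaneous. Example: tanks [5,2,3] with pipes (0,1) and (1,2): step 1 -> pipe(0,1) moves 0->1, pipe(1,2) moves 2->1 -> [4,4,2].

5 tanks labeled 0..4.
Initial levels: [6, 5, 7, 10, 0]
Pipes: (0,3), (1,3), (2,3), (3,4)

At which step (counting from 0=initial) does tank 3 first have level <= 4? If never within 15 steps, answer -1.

Answer: 3

Derivation:
Step 1: flows [3->0,3->1,3->2,3->4] -> levels [7 6 8 6 1]
Step 2: flows [0->3,1=3,2->3,3->4] -> levels [6 6 7 7 2]
Step 3: flows [3->0,3->1,2=3,3->4] -> levels [7 7 7 4 3]
Tank 3 first reaches <=4 at step 3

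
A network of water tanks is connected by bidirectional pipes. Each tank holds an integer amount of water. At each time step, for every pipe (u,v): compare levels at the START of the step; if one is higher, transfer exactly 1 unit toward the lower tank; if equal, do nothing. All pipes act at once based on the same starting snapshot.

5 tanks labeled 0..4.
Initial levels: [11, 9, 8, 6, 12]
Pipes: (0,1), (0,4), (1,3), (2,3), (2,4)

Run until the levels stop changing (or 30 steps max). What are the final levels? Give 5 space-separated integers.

Step 1: flows [0->1,4->0,1->3,2->3,4->2] -> levels [11 9 8 8 10]
Step 2: flows [0->1,0->4,1->3,2=3,4->2] -> levels [9 9 9 9 10]
Step 3: flows [0=1,4->0,1=3,2=3,4->2] -> levels [10 9 10 9 8]
Step 4: flows [0->1,0->4,1=3,2->3,2->4] -> levels [8 10 8 10 10]
Step 5: flows [1->0,4->0,1=3,3->2,4->2] -> levels [10 9 10 9 8]
  -> period-2 cycle: step 5 state = step 3 state; never stabilizes
  -> state at step 30: (30-3) mod 2 = 1, same as step 4 -> [8 10 8 10 10]

Answer: 8 10 8 10 10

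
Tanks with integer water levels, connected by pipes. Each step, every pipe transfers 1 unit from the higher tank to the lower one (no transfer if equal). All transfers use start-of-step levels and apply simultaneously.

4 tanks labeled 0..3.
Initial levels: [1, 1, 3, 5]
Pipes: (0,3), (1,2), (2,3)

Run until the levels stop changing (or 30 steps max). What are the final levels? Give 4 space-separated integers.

Answer: 3 3 2 2

Derivation:
Step 1: flows [3->0,2->1,3->2] -> levels [2 2 3 3]
Step 2: flows [3->0,2->1,2=3] -> levels [3 3 2 2]
Step 3: flows [0->3,1->2,2=3] -> levels [2 2 3 3]
  -> period-2 cycle: step 3 state = step 1 state; never stabilizes
  -> state at step 30: (30-1) mod 2 = 1, same as step 2 -> [3 3 2 2]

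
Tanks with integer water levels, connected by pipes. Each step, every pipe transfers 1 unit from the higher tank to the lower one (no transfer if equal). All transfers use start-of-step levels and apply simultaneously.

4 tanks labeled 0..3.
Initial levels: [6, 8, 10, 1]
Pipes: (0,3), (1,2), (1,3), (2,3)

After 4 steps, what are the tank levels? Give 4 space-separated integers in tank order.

Answer: 6 6 6 7

Derivation:
Step 1: flows [0->3,2->1,1->3,2->3] -> levels [5 8 8 4]
Step 2: flows [0->3,1=2,1->3,2->3] -> levels [4 7 7 7]
Step 3: flows [3->0,1=2,1=3,2=3] -> levels [5 7 7 6]
Step 4: flows [3->0,1=2,1->3,2->3] -> levels [6 6 6 7]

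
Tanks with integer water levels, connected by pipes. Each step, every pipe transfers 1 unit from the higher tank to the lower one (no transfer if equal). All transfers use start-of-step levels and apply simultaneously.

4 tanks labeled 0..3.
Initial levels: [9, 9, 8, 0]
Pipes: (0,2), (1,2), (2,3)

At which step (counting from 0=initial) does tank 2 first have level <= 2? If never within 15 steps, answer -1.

Answer: -1

Derivation:
Step 1: flows [0->2,1->2,2->3] -> levels [8 8 9 1]
Step 2: flows [2->0,2->1,2->3] -> levels [9 9 6 2]
Step 3: flows [0->2,1->2,2->3] -> levels [8 8 7 3]
Step 4: flows [0->2,1->2,2->3] -> levels [7 7 8 4]
Step 5: flows [2->0,2->1,2->3] -> levels [8 8 5 5]
Step 6: flows [0->2,1->2,2=3] -> levels [7 7 7 5]
Step 7: flows [0=2,1=2,2->3] -> levels [7 7 6 6]
Step 8: flows [0->2,1->2,2=3] -> levels [6 6 8 6]
Step 9: flows [2->0,2->1,2->3] -> levels [7 7 5 7]
Step 10: flows [0->2,1->2,3->2] -> levels [6 6 8 6]
  -> period-2 cycle (repeats step 8); tank 2 never drops to <=2
Tank 2 never reaches <=2 within 15 steps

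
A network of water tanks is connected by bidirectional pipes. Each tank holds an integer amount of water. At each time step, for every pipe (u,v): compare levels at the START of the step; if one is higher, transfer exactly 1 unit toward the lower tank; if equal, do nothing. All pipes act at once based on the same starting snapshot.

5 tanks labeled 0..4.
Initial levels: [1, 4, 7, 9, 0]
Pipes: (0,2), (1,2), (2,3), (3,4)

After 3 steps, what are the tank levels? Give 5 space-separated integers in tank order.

Step 1: flows [2->0,2->1,3->2,3->4] -> levels [2 5 6 7 1]
Step 2: flows [2->0,2->1,3->2,3->4] -> levels [3 6 5 5 2]
Step 3: flows [2->0,1->2,2=3,3->4] -> levels [4 5 5 4 3]

Answer: 4 5 5 4 3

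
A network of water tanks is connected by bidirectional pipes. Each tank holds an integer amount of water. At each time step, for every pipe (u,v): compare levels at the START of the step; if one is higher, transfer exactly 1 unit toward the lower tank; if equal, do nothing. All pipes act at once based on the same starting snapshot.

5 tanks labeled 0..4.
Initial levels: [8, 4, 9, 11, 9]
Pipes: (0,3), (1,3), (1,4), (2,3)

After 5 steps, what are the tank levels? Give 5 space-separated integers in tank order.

Step 1: flows [3->0,3->1,4->1,3->2] -> levels [9 6 10 8 8]
Step 2: flows [0->3,3->1,4->1,2->3] -> levels [8 8 9 9 7]
Step 3: flows [3->0,3->1,1->4,2=3] -> levels [9 8 9 7 8]
Step 4: flows [0->3,1->3,1=4,2->3] -> levels [8 7 8 10 8]
Step 5: flows [3->0,3->1,4->1,3->2] -> levels [9 9 9 7 7]

Answer: 9 9 9 7 7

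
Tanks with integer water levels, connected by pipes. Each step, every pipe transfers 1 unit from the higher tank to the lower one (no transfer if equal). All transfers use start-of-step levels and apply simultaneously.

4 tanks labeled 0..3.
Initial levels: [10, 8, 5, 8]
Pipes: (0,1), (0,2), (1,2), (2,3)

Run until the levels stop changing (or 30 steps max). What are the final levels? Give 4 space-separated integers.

Answer: 8 8 7 8

Derivation:
Step 1: flows [0->1,0->2,1->2,3->2] -> levels [8 8 8 7]
Step 2: flows [0=1,0=2,1=2,2->3] -> levels [8 8 7 8]
Step 3: flows [0=1,0->2,1->2,3->2] -> levels [7 7 10 7]
Step 4: flows [0=1,2->0,2->1,2->3] -> levels [8 8 7 8]
  -> period-2 cycle: step 4 state = step 2 state; never stabilizes
  -> state at step 30: (30-2) mod 2 = 0, same as step 2 -> [8 8 7 8]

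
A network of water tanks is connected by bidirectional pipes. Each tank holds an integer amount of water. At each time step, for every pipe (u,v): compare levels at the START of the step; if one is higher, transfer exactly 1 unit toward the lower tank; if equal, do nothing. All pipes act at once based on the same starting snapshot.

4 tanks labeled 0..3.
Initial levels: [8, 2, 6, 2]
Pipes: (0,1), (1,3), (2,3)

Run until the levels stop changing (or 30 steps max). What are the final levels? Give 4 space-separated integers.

Answer: 5 4 4 5

Derivation:
Step 1: flows [0->1,1=3,2->3] -> levels [7 3 5 3]
Step 2: flows [0->1,1=3,2->3] -> levels [6 4 4 4]
Step 3: flows [0->1,1=3,2=3] -> levels [5 5 4 4]
Step 4: flows [0=1,1->3,2=3] -> levels [5 4 4 5]
Step 5: flows [0->1,3->1,3->2] -> levels [4 6 5 3]
Step 6: flows [1->0,1->3,2->3] -> levels [5 4 4 5]
  -> period-2 cycle: step 6 state = step 4 state; never stabilizes
  -> state at step 30: (30-4) mod 2 = 0, same as step 4 -> [5 4 4 5]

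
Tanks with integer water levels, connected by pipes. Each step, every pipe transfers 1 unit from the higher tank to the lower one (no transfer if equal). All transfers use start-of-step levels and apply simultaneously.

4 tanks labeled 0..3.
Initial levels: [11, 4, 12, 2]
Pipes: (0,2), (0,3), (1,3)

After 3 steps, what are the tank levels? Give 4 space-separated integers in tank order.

Answer: 10 4 10 5

Derivation:
Step 1: flows [2->0,0->3,1->3] -> levels [11 3 11 4]
Step 2: flows [0=2,0->3,3->1] -> levels [10 4 11 4]
Step 3: flows [2->0,0->3,1=3] -> levels [10 4 10 5]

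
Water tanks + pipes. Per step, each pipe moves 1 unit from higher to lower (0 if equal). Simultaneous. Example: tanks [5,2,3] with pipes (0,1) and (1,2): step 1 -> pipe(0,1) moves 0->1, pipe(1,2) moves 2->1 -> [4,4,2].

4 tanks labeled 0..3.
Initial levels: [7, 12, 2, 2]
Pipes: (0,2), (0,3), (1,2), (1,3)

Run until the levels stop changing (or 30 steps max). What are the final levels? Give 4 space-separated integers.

Step 1: flows [0->2,0->3,1->2,1->3] -> levels [5 10 4 4]
Step 2: flows [0->2,0->3,1->2,1->3] -> levels [3 8 6 6]
Step 3: flows [2->0,3->0,1->2,1->3] -> levels [5 6 6 6]
Step 4: flows [2->0,3->0,1=2,1=3] -> levels [7 6 5 5]
Step 5: flows [0->2,0->3,1->2,1->3] -> levels [5 4 7 7]
Step 6: flows [2->0,3->0,2->1,3->1] -> levels [7 6 5 5]
  -> period-2 cycle: step 6 state = step 4 state; never stabilizes
  -> state at step 30: (30-4) mod 2 = 0, same as step 4 -> [7 6 5 5]

Answer: 7 6 5 5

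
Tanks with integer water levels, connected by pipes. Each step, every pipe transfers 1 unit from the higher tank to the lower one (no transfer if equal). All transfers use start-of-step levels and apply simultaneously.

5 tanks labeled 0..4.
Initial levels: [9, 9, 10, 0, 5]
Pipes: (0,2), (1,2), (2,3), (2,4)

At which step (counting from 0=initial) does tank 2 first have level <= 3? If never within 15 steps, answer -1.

Answer: -1

Derivation:
Step 1: flows [2->0,2->1,2->3,2->4] -> levels [10 10 6 1 6]
Step 2: flows [0->2,1->2,2->3,2=4] -> levels [9 9 7 2 6]
Step 3: flows [0->2,1->2,2->3,2->4] -> levels [8 8 7 3 7]
Step 4: flows [0->2,1->2,2->3,2=4] -> levels [7 7 8 4 7]
Step 5: flows [2->0,2->1,2->3,2->4] -> levels [8 8 4 5 8]
Step 6: flows [0->2,1->2,3->2,4->2] -> levels [7 7 8 4 7]
  -> period-2 cycle (repeats step 4); tank 2 never drops to <=3
Tank 2 never reaches <=3 within 15 steps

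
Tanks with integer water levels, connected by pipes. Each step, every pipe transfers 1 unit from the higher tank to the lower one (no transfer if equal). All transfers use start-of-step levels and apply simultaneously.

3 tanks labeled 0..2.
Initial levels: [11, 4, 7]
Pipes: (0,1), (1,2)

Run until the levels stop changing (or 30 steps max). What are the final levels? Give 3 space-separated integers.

Answer: 7 8 7

Derivation:
Step 1: flows [0->1,2->1] -> levels [10 6 6]
Step 2: flows [0->1,1=2] -> levels [9 7 6]
Step 3: flows [0->1,1->2] -> levels [8 7 7]
Step 4: flows [0->1,1=2] -> levels [7 8 7]
Step 5: flows [1->0,1->2] -> levels [8 6 8]
Step 6: flows [0->1,2->1] -> levels [7 8 7]
  -> period-2 cycle: step 6 state = step 4 state; never stabilizes
  -> state at step 30: (30-4) mod 2 = 0, same as step 4 -> [7 8 7]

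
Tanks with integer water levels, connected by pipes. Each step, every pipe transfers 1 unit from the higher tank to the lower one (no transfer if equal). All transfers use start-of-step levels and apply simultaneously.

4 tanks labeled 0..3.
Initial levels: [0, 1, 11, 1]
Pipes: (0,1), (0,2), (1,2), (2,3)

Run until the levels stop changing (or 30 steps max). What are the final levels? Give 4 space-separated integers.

Answer: 2 3 5 3

Derivation:
Step 1: flows [1->0,2->0,2->1,2->3] -> levels [2 1 8 2]
Step 2: flows [0->1,2->0,2->1,2->3] -> levels [2 3 5 3]
Step 3: flows [1->0,2->0,2->1,2->3] -> levels [4 3 2 4]
Step 4: flows [0->1,0->2,1->2,3->2] -> levels [2 3 5 3]
  -> period-2 cycle: step 4 state = step 2 state; never stabilizes
  -> state at step 30: (30-2) mod 2 = 0, same as step 2 -> [2 3 5 3]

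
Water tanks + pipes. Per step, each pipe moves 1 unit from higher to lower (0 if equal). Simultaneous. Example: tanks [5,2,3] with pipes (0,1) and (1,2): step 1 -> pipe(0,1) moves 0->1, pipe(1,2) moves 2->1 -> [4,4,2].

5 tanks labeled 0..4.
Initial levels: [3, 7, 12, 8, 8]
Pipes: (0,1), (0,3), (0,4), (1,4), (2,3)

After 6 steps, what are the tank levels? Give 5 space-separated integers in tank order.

Step 1: flows [1->0,3->0,4->0,4->1,2->3] -> levels [6 7 11 8 6]
Step 2: flows [1->0,3->0,0=4,1->4,2->3] -> levels [8 5 10 8 7]
Step 3: flows [0->1,0=3,0->4,4->1,2->3] -> levels [6 7 9 9 7]
Step 4: flows [1->0,3->0,4->0,1=4,2=3] -> levels [9 6 9 8 6]
Step 5: flows [0->1,0->3,0->4,1=4,2->3] -> levels [6 7 8 10 7]
Step 6: flows [1->0,3->0,4->0,1=4,3->2] -> levels [9 6 9 8 6]

Answer: 9 6 9 8 6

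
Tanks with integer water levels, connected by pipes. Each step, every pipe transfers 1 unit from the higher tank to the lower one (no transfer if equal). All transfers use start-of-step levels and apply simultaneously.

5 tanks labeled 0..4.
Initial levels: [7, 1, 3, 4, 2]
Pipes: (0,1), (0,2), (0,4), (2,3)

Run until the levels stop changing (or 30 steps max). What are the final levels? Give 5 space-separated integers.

Step 1: flows [0->1,0->2,0->4,3->2] -> levels [4 2 5 3 3]
Step 2: flows [0->1,2->0,0->4,2->3] -> levels [3 3 3 4 4]
Step 3: flows [0=1,0=2,4->0,3->2] -> levels [4 3 4 3 3]
Step 4: flows [0->1,0=2,0->4,2->3] -> levels [2 4 3 4 4]
Step 5: flows [1->0,2->0,4->0,3->2] -> levels [5 3 3 3 3]
Step 6: flows [0->1,0->2,0->4,2=3] -> levels [2 4 4 3 4]
Step 7: flows [1->0,2->0,4->0,2->3] -> levels [5 3 2 4 3]
Step 8: flows [0->1,0->2,0->4,3->2] -> levels [2 4 4 3 4]
  -> period-2 cycle: step 8 state = step 6 state; never stabilizes
  -> state at step 30: (30-6) mod 2 = 0, same as step 6 -> [2 4 4 3 4]

Answer: 2 4 4 3 4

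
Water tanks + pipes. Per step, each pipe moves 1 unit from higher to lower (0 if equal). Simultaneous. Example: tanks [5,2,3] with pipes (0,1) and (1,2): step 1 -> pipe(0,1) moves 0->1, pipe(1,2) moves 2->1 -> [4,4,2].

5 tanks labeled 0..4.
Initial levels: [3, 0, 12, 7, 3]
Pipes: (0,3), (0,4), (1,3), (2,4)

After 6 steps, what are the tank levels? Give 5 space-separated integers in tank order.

Answer: 5 3 6 5 6

Derivation:
Step 1: flows [3->0,0=4,3->1,2->4] -> levels [4 1 11 5 4]
Step 2: flows [3->0,0=4,3->1,2->4] -> levels [5 2 10 3 5]
Step 3: flows [0->3,0=4,3->1,2->4] -> levels [4 3 9 3 6]
Step 4: flows [0->3,4->0,1=3,2->4] -> levels [4 3 8 4 6]
Step 5: flows [0=3,4->0,3->1,2->4] -> levels [5 4 7 3 6]
Step 6: flows [0->3,4->0,1->3,2->4] -> levels [5 3 6 5 6]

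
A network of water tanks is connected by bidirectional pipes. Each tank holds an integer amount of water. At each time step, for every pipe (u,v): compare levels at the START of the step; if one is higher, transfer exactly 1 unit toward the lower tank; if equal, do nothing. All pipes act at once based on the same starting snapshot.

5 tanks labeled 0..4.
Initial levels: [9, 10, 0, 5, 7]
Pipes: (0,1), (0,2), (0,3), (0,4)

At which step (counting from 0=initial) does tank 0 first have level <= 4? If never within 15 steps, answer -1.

Step 1: flows [1->0,0->2,0->3,0->4] -> levels [7 9 1 6 8]
Step 2: flows [1->0,0->2,0->3,4->0] -> levels [7 8 2 7 7]
Step 3: flows [1->0,0->2,0=3,0=4] -> levels [7 7 3 7 7]
Step 4: flows [0=1,0->2,0=3,0=4] -> levels [6 7 4 7 7]
Step 5: flows [1->0,0->2,3->0,4->0] -> levels [8 6 5 6 6]
Step 6: flows [0->1,0->2,0->3,0->4] -> levels [4 7 6 7 7]
Tank 0 first reaches <=4 at step 6

Answer: 6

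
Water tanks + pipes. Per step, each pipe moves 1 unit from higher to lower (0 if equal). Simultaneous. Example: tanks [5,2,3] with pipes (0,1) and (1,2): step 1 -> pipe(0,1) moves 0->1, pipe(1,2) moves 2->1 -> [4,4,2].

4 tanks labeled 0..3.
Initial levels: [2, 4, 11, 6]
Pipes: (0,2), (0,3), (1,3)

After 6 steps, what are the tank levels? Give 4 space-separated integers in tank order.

Step 1: flows [2->0,3->0,3->1] -> levels [4 5 10 4]
Step 2: flows [2->0,0=3,1->3] -> levels [5 4 9 5]
Step 3: flows [2->0,0=3,3->1] -> levels [6 5 8 4]
Step 4: flows [2->0,0->3,1->3] -> levels [6 4 7 6]
Step 5: flows [2->0,0=3,3->1] -> levels [7 5 6 5]
Step 6: flows [0->2,0->3,1=3] -> levels [5 5 7 6]

Answer: 5 5 7 6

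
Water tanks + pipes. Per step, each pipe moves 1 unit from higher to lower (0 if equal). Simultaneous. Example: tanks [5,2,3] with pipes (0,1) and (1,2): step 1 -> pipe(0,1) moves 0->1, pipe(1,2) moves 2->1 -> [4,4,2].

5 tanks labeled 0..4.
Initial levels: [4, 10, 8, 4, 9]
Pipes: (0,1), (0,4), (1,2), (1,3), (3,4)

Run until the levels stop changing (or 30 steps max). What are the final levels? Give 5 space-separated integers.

Answer: 8 6 8 8 5

Derivation:
Step 1: flows [1->0,4->0,1->2,1->3,4->3] -> levels [6 7 9 6 7]
Step 2: flows [1->0,4->0,2->1,1->3,4->3] -> levels [8 6 8 8 5]
Step 3: flows [0->1,0->4,2->1,3->1,3->4] -> levels [6 9 7 6 7]
Step 4: flows [1->0,4->0,1->2,1->3,4->3] -> levels [8 6 8 8 5]
  -> period-2 cycle: step 4 state = step 2 state; never stabilizes
  -> state at step 30: (30-2) mod 2 = 0, same as step 2 -> [8 6 8 8 5]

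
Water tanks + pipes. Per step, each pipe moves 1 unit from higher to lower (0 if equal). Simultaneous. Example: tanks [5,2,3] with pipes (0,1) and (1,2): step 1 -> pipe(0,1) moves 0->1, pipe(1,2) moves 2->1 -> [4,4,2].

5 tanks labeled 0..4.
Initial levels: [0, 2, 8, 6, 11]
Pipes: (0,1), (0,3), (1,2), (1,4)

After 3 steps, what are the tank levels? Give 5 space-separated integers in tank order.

Step 1: flows [1->0,3->0,2->1,4->1] -> levels [2 3 7 5 10]
Step 2: flows [1->0,3->0,2->1,4->1] -> levels [4 4 6 4 9]
Step 3: flows [0=1,0=3,2->1,4->1] -> levels [4 6 5 4 8]

Answer: 4 6 5 4 8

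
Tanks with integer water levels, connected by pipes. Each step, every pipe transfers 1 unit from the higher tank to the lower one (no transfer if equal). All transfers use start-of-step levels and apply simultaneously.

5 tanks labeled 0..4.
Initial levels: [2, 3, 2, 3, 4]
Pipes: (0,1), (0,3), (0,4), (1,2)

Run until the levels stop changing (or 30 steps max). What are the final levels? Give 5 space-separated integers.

Answer: 2 3 2 3 4

Derivation:
Step 1: flows [1->0,3->0,4->0,1->2] -> levels [5 1 3 2 3]
Step 2: flows [0->1,0->3,0->4,2->1] -> levels [2 3 2 3 4]
  -> period-2 cycle: step 2 state = step 0 state; never stabilizes
  -> state at step 30: (30-0) mod 2 = 0, same as step 0 -> [2 3 2 3 4]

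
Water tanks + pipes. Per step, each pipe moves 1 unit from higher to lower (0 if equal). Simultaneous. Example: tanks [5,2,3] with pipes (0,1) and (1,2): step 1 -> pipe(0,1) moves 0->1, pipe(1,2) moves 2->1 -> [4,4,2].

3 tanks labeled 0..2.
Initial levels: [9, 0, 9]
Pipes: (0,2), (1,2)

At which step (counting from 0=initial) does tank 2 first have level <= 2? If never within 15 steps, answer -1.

Answer: -1

Derivation:
Step 1: flows [0=2,2->1] -> levels [9 1 8]
Step 2: flows [0->2,2->1] -> levels [8 2 8]
Step 3: flows [0=2,2->1] -> levels [8 3 7]
Step 4: flows [0->2,2->1] -> levels [7 4 7]
Step 5: flows [0=2,2->1] -> levels [7 5 6]
Step 6: flows [0->2,2->1] -> levels [6 6 6]
Step 7: flows [0=2,1=2] -> levels [6 6 6]
  -> stable; tank 2 stays at 6 > 2
Tank 2 never reaches <=2 within 15 steps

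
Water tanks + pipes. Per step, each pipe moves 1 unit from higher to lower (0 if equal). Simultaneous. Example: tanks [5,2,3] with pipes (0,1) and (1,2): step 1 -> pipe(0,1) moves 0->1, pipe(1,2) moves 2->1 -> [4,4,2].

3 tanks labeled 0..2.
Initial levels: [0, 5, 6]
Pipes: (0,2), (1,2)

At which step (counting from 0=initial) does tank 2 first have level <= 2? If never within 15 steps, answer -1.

Step 1: flows [2->0,2->1] -> levels [1 6 4]
Step 2: flows [2->0,1->2] -> levels [2 5 4]
Step 3: flows [2->0,1->2] -> levels [3 4 4]
Step 4: flows [2->0,1=2] -> levels [4 4 3]
Step 5: flows [0->2,1->2] -> levels [3 3 5]
Step 6: flows [2->0,2->1] -> levels [4 4 3]
  -> period-2 cycle (repeats step 4); tank 2 never drops to <=2
Tank 2 never reaches <=2 within 15 steps

Answer: -1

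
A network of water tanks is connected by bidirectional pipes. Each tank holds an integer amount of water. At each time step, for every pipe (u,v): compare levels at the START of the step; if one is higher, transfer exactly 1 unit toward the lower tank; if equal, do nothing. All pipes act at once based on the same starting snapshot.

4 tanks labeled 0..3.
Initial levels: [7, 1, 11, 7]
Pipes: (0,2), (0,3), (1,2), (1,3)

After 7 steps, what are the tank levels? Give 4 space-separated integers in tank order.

Step 1: flows [2->0,0=3,2->1,3->1] -> levels [8 3 9 6]
Step 2: flows [2->0,0->3,2->1,3->1] -> levels [8 5 7 6]
Step 3: flows [0->2,0->3,2->1,3->1] -> levels [6 7 7 6]
Step 4: flows [2->0,0=3,1=2,1->3] -> levels [7 6 6 7]
Step 5: flows [0->2,0=3,1=2,3->1] -> levels [6 7 7 6]
  -> period-2 cycle: step 5 state = step 3 state
  -> state at step 7: (7-3) mod 2 = 0, same as step 3 -> [6 7 7 6]

Answer: 6 7 7 6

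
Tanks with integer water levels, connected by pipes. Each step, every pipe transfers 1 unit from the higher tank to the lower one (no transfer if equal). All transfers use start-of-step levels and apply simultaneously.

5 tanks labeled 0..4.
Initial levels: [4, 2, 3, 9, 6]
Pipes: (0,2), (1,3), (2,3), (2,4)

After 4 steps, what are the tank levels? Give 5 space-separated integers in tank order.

Answer: 5 4 4 6 5

Derivation:
Step 1: flows [0->2,3->1,3->2,4->2] -> levels [3 3 6 7 5]
Step 2: flows [2->0,3->1,3->2,2->4] -> levels [4 4 5 5 6]
Step 3: flows [2->0,3->1,2=3,4->2] -> levels [5 5 5 4 5]
Step 4: flows [0=2,1->3,2->3,2=4] -> levels [5 4 4 6 5]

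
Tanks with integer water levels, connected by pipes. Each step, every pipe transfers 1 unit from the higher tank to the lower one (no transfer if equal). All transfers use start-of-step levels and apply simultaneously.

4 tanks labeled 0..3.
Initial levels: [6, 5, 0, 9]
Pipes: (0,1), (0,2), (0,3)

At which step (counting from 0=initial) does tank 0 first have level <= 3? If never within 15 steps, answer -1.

Step 1: flows [0->1,0->2,3->0] -> levels [5 6 1 8]
Step 2: flows [1->0,0->2,3->0] -> levels [6 5 2 7]
Step 3: flows [0->1,0->2,3->0] -> levels [5 6 3 6]
Step 4: flows [1->0,0->2,3->0] -> levels [6 5 4 5]
Step 5: flows [0->1,0->2,0->3] -> levels [3 6 5 6]
Tank 0 first reaches <=3 at step 5

Answer: 5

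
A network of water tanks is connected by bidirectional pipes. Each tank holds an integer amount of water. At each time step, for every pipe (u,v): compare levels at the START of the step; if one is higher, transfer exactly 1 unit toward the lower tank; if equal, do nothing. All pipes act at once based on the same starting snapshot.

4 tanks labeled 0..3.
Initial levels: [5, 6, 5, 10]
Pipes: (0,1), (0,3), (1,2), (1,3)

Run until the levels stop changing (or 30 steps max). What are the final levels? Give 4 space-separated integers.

Answer: 7 8 5 6

Derivation:
Step 1: flows [1->0,3->0,1->2,3->1] -> levels [7 5 6 8]
Step 2: flows [0->1,3->0,2->1,3->1] -> levels [7 8 5 6]
Step 3: flows [1->0,0->3,1->2,1->3] -> levels [7 5 6 8]
  -> period-2 cycle: step 3 state = step 1 state; never stabilizes
  -> state at step 30: (30-1) mod 2 = 1, same as step 2 -> [7 8 5 6]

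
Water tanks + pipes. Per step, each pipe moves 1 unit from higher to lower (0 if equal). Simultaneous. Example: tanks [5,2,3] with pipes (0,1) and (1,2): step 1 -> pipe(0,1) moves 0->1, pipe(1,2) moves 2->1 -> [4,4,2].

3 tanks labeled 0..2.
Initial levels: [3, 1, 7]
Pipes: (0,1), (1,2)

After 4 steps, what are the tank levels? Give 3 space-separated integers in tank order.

Step 1: flows [0->1,2->1] -> levels [2 3 6]
Step 2: flows [1->0,2->1] -> levels [3 3 5]
Step 3: flows [0=1,2->1] -> levels [3 4 4]
Step 4: flows [1->0,1=2] -> levels [4 3 4]

Answer: 4 3 4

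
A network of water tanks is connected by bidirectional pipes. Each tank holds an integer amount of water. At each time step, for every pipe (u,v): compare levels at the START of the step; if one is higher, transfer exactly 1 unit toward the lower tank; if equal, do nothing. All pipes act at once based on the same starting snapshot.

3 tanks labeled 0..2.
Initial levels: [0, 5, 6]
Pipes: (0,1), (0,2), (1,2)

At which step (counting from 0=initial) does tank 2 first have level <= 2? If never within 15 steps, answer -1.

Step 1: flows [1->0,2->0,2->1] -> levels [2 5 4]
Step 2: flows [1->0,2->0,1->2] -> levels [4 3 4]
Step 3: flows [0->1,0=2,2->1] -> levels [3 5 3]
Step 4: flows [1->0,0=2,1->2] -> levels [4 3 4]
  -> period-2 cycle (repeats step 2); tank 2 never drops to <=2
Tank 2 never reaches <=2 within 15 steps

Answer: -1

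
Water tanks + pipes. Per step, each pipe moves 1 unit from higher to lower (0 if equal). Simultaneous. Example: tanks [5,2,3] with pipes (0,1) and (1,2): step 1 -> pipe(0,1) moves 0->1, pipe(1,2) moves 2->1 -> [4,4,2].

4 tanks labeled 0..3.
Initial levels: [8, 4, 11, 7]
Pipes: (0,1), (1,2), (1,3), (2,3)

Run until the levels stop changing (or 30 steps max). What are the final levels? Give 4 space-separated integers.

Step 1: flows [0->1,2->1,3->1,2->3] -> levels [7 7 9 7]
Step 2: flows [0=1,2->1,1=3,2->3] -> levels [7 8 7 8]
Step 3: flows [1->0,1->2,1=3,3->2] -> levels [8 6 9 7]
Step 4: flows [0->1,2->1,3->1,2->3] -> levels [7 9 7 7]
Step 5: flows [1->0,1->2,1->3,2=3] -> levels [8 6 8 8]
Step 6: flows [0->1,2->1,3->1,2=3] -> levels [7 9 7 7]
  -> period-2 cycle: step 6 state = step 4 state; never stabilizes
  -> state at step 30: (30-4) mod 2 = 0, same as step 4 -> [7 9 7 7]

Answer: 7 9 7 7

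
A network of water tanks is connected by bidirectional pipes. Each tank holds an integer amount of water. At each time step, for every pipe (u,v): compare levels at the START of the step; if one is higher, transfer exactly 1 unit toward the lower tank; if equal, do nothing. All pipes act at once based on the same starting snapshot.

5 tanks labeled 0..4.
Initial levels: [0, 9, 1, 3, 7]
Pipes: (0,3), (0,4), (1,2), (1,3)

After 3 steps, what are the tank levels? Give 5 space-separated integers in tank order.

Answer: 4 3 4 5 4

Derivation:
Step 1: flows [3->0,4->0,1->2,1->3] -> levels [2 7 2 3 6]
Step 2: flows [3->0,4->0,1->2,1->3] -> levels [4 5 3 3 5]
Step 3: flows [0->3,4->0,1->2,1->3] -> levels [4 3 4 5 4]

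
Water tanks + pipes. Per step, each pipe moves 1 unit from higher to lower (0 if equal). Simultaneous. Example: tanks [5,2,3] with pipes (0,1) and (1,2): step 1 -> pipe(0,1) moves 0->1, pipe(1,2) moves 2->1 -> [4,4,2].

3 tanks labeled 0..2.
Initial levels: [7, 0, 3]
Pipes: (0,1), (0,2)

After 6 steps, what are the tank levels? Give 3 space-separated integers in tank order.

Answer: 4 3 3

Derivation:
Step 1: flows [0->1,0->2] -> levels [5 1 4]
Step 2: flows [0->1,0->2] -> levels [3 2 5]
Step 3: flows [0->1,2->0] -> levels [3 3 4]
Step 4: flows [0=1,2->0] -> levels [4 3 3]
Step 5: flows [0->1,0->2] -> levels [2 4 4]
Step 6: flows [1->0,2->0] -> levels [4 3 3]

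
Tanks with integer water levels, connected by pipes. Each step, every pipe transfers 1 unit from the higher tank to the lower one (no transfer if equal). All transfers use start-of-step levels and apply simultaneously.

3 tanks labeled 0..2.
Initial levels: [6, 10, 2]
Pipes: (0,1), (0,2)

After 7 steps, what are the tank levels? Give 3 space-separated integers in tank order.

Step 1: flows [1->0,0->2] -> levels [6 9 3]
Step 2: flows [1->0,0->2] -> levels [6 8 4]
Step 3: flows [1->0,0->2] -> levels [6 7 5]
Step 4: flows [1->0,0->2] -> levels [6 6 6]
Step 5: flows [0=1,0=2] -> levels [6 6 6]
  -> stable; steps 6..7 unchanged -> [6 6 6]

Answer: 6 6 6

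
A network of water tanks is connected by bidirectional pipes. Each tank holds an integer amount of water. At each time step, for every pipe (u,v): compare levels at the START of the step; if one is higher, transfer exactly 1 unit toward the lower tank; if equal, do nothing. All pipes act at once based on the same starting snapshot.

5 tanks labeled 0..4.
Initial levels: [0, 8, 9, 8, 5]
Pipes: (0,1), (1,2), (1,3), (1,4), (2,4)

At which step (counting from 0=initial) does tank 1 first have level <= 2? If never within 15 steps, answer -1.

Step 1: flows [1->0,2->1,1=3,1->4,2->4] -> levels [1 7 7 8 7]
Step 2: flows [1->0,1=2,3->1,1=4,2=4] -> levels [2 7 7 7 7]
Step 3: flows [1->0,1=2,1=3,1=4,2=4] -> levels [3 6 7 7 7]
Step 4: flows [1->0,2->1,3->1,4->1,2=4] -> levels [4 8 6 6 6]
Step 5: flows [1->0,1->2,1->3,1->4,2=4] -> levels [5 4 7 7 7]
Step 6: flows [0->1,2->1,3->1,4->1,2=4] -> levels [4 8 6 6 6]
  -> period-2 cycle (repeats step 4); tank 1 never drops to <=2
Tank 1 never reaches <=2 within 15 steps

Answer: -1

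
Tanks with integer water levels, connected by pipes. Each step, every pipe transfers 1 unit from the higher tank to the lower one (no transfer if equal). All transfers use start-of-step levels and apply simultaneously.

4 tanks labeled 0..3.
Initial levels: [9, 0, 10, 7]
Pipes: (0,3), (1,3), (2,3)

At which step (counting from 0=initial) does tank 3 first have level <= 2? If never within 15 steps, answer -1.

Answer: -1

Derivation:
Step 1: flows [0->3,3->1,2->3] -> levels [8 1 9 8]
Step 2: flows [0=3,3->1,2->3] -> levels [8 2 8 8]
Step 3: flows [0=3,3->1,2=3] -> levels [8 3 8 7]
Step 4: flows [0->3,3->1,2->3] -> levels [7 4 7 8]
Step 5: flows [3->0,3->1,3->2] -> levels [8 5 8 5]
Step 6: flows [0->3,1=3,2->3] -> levels [7 5 7 7]
Step 7: flows [0=3,3->1,2=3] -> levels [7 6 7 6]
Step 8: flows [0->3,1=3,2->3] -> levels [6 6 6 8]
Step 9: flows [3->0,3->1,3->2] -> levels [7 7 7 5]
Step 10: flows [0->3,1->3,2->3] -> levels [6 6 6 8]
  -> period-2 cycle (repeats step 8); tank 3 never drops to <=2
Tank 3 never reaches <=2 within 15 steps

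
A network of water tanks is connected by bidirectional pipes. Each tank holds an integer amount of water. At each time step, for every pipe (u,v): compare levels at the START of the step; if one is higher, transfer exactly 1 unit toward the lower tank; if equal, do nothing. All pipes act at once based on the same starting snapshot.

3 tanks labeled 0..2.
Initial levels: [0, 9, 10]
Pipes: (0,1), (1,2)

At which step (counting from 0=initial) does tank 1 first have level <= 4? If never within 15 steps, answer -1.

Answer: -1

Derivation:
Step 1: flows [1->0,2->1] -> levels [1 9 9]
Step 2: flows [1->0,1=2] -> levels [2 8 9]
Step 3: flows [1->0,2->1] -> levels [3 8 8]
Step 4: flows [1->0,1=2] -> levels [4 7 8]
Step 5: flows [1->0,2->1] -> levels [5 7 7]
Step 6: flows [1->0,1=2] -> levels [6 6 7]
Step 7: flows [0=1,2->1] -> levels [6 7 6]
Step 8: flows [1->0,1->2] -> levels [7 5 7]
Step 9: flows [0->1,2->1] -> levels [6 7 6]
  -> period-2 cycle (repeats step 7); tank 1 never drops to <=4
Tank 1 never reaches <=4 within 15 steps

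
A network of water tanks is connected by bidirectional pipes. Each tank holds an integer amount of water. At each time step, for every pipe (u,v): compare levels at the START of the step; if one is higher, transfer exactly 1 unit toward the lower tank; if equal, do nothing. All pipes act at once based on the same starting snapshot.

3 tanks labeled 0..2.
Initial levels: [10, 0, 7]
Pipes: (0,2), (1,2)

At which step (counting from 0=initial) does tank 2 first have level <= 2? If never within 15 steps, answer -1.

Step 1: flows [0->2,2->1] -> levels [9 1 7]
Step 2: flows [0->2,2->1] -> levels [8 2 7]
Step 3: flows [0->2,2->1] -> levels [7 3 7]
Step 4: flows [0=2,2->1] -> levels [7 4 6]
Step 5: flows [0->2,2->1] -> levels [6 5 6]
Step 6: flows [0=2,2->1] -> levels [6 6 5]
Step 7: flows [0->2,1->2] -> levels [5 5 7]
Step 8: flows [2->0,2->1] -> levels [6 6 5]
  -> period-2 cycle (repeats step 6); tank 2 never drops to <=2
Tank 2 never reaches <=2 within 15 steps

Answer: -1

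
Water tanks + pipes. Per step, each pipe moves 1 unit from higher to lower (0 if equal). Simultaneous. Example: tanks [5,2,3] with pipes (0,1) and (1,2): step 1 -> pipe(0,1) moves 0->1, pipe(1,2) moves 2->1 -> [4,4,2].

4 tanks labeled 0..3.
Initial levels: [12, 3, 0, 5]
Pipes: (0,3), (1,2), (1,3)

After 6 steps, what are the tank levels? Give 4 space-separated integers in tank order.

Step 1: flows [0->3,1->2,3->1] -> levels [11 3 1 5]
Step 2: flows [0->3,1->2,3->1] -> levels [10 3 2 5]
Step 3: flows [0->3,1->2,3->1] -> levels [9 3 3 5]
Step 4: flows [0->3,1=2,3->1] -> levels [8 4 3 5]
Step 5: flows [0->3,1->2,3->1] -> levels [7 4 4 5]
Step 6: flows [0->3,1=2,3->1] -> levels [6 5 4 5]

Answer: 6 5 4 5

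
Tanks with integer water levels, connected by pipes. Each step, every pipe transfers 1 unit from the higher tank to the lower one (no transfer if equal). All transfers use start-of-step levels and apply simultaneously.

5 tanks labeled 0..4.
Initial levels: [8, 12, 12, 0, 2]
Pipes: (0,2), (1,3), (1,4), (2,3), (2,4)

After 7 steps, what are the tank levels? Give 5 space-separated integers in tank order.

Answer: 8 5 5 8 8

Derivation:
Step 1: flows [2->0,1->3,1->4,2->3,2->4] -> levels [9 10 9 2 4]
Step 2: flows [0=2,1->3,1->4,2->3,2->4] -> levels [9 8 7 4 6]
Step 3: flows [0->2,1->3,1->4,2->3,2->4] -> levels [8 6 6 6 8]
Step 4: flows [0->2,1=3,4->1,2=3,4->2] -> levels [7 7 8 6 6]
Step 5: flows [2->0,1->3,1->4,2->3,2->4] -> levels [8 5 5 8 8]
Step 6: flows [0->2,3->1,4->1,3->2,4->2] -> levels [7 7 8 6 6]
  -> period-2 cycle: step 6 state = step 4 state
  -> state at step 7: (7-4) mod 2 = 1, same as step 5 -> [8 5 5 8 8]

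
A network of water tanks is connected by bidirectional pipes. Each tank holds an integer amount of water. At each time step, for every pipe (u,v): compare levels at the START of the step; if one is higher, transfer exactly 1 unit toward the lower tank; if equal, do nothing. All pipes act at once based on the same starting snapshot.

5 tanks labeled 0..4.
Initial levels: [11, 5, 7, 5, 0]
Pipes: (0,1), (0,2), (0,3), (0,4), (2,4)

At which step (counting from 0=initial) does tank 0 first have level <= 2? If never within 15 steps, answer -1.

Answer: -1

Derivation:
Step 1: flows [0->1,0->2,0->3,0->4,2->4] -> levels [7 6 7 6 2]
Step 2: flows [0->1,0=2,0->3,0->4,2->4] -> levels [4 7 6 7 4]
Step 3: flows [1->0,2->0,3->0,0=4,2->4] -> levels [7 6 4 6 5]
Step 4: flows [0->1,0->2,0->3,0->4,4->2] -> levels [3 7 6 7 5]
Step 5: flows [1->0,2->0,3->0,4->0,2->4] -> levels [7 6 4 6 5]
  -> period-2 cycle (repeats step 3); tank 0 never drops to <=2
Tank 0 never reaches <=2 within 15 steps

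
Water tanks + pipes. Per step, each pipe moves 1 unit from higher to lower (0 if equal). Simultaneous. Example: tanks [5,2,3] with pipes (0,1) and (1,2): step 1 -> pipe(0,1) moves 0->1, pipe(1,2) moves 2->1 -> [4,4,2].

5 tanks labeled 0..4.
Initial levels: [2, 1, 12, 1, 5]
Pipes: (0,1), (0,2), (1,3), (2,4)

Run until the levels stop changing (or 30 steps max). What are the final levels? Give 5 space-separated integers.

Step 1: flows [0->1,2->0,1=3,2->4] -> levels [2 2 10 1 6]
Step 2: flows [0=1,2->0,1->3,2->4] -> levels [3 1 8 2 7]
Step 3: flows [0->1,2->0,3->1,2->4] -> levels [3 3 6 1 8]
Step 4: flows [0=1,2->0,1->3,4->2] -> levels [4 2 6 2 7]
Step 5: flows [0->1,2->0,1=3,4->2] -> levels [4 3 6 2 6]
Step 6: flows [0->1,2->0,1->3,2=4] -> levels [4 3 5 3 6]
Step 7: flows [0->1,2->0,1=3,4->2] -> levels [4 4 5 3 5]
Step 8: flows [0=1,2->0,1->3,2=4] -> levels [5 3 4 4 5]
Step 9: flows [0->1,0->2,3->1,4->2] -> levels [3 5 6 3 4]
Step 10: flows [1->0,2->0,1->3,2->4] -> levels [5 3 4 4 5]
  -> period-2 cycle: step 10 state = step 8 state; never stabilizes
  -> state at step 30: (30-8) mod 2 = 0, same as step 8 -> [5 3 4 4 5]

Answer: 5 3 4 4 5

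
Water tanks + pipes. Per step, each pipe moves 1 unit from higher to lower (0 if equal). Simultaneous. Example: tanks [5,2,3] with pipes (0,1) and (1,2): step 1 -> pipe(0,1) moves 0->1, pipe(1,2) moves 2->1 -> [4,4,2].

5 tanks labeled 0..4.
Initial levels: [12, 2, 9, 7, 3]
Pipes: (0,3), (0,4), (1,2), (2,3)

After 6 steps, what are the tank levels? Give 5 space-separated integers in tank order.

Step 1: flows [0->3,0->4,2->1,2->3] -> levels [10 3 7 9 4]
Step 2: flows [0->3,0->4,2->1,3->2] -> levels [8 4 7 9 5]
Step 3: flows [3->0,0->4,2->1,3->2] -> levels [8 5 7 7 6]
Step 4: flows [0->3,0->4,2->1,2=3] -> levels [6 6 6 8 7]
Step 5: flows [3->0,4->0,1=2,3->2] -> levels [8 6 7 6 6]
Step 6: flows [0->3,0->4,2->1,2->3] -> levels [6 7 5 8 7]

Answer: 6 7 5 8 7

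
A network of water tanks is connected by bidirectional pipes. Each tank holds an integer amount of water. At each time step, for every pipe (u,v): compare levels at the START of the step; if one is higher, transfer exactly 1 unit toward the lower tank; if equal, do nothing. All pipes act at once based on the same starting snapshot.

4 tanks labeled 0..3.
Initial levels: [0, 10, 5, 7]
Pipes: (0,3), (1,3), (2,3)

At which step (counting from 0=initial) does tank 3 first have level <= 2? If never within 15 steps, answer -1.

Answer: -1

Derivation:
Step 1: flows [3->0,1->3,3->2] -> levels [1 9 6 6]
Step 2: flows [3->0,1->3,2=3] -> levels [2 8 6 6]
Step 3: flows [3->0,1->3,2=3] -> levels [3 7 6 6]
Step 4: flows [3->0,1->3,2=3] -> levels [4 6 6 6]
Step 5: flows [3->0,1=3,2=3] -> levels [5 6 6 5]
Step 6: flows [0=3,1->3,2->3] -> levels [5 5 5 7]
Step 7: flows [3->0,3->1,3->2] -> levels [6 6 6 4]
Step 8: flows [0->3,1->3,2->3] -> levels [5 5 5 7]
  -> period-2 cycle (repeats step 6); tank 3 never drops to <=2
Tank 3 never reaches <=2 within 15 steps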